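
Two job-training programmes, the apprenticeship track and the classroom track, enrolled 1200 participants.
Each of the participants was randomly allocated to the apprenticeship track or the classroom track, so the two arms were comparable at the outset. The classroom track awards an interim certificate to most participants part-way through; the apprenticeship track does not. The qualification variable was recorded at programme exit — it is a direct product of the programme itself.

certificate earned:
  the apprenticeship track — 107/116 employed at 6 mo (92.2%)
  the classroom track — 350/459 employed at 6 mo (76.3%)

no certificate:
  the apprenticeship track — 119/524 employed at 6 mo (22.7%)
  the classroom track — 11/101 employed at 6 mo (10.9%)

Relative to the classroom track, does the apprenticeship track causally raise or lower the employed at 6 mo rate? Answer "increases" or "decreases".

Qualification attained during the programme is recorded after the programme and is itself shifted by it — it sits on the causal path from programme to outcome. Conditioning on a mediator would strip out part of the effect we want; the pooled comparison gives the total causal effect.
Pooled: the apprenticeship track 35.3% vs the classroom track 64.5%; the classroom track is higher overall.

decreases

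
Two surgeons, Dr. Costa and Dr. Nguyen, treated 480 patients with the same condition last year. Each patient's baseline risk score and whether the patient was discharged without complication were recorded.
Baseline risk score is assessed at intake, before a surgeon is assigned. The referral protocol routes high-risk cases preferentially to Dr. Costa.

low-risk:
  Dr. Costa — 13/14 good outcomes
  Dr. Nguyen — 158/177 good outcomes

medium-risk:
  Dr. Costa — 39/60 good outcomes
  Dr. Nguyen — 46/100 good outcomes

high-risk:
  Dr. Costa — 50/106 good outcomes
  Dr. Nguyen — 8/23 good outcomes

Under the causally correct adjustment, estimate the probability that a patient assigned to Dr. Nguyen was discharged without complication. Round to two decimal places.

0.60

Dr. Costa is higher inside every baseline risk score stratum but Dr. Nguyen is higher in aggregate. Whether to stratify depends on how baseline risk score relates to the surgeon.
Here baseline risk score is a common cause — it drives both which surgeon a case falls under and the outcome. The crude comparison mixes populations; the stratum-specific rates are the causally relevant ones.
Standardising Dr. Nguyen to the population baseline risk score mix: 0.398·158/177 + 0.333·46/100 + 0.269·8/23 = 0.602.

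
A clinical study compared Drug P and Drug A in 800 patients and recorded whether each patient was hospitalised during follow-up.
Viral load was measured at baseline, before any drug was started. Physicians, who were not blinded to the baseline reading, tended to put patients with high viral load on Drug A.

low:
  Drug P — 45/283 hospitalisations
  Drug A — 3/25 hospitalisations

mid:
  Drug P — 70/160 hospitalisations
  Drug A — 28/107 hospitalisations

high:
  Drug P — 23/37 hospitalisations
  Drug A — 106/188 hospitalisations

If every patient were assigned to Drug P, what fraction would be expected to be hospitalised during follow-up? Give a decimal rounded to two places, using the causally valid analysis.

Within every viral load level Drug A has the lower rate, yet pooled Drug P does — Simpson's reversal.
Nothing the drug does changes viral load; the imbalance is an allocation artefact. With viral load also predicting the outcome, the pooled figure is confounded, and the within-stratum comparison is the causal one.
Standardising Drug P to the population viral load mix: 0.385·45/283 + 0.334·70/160 + 0.281·23/37 = 0.382.

0.38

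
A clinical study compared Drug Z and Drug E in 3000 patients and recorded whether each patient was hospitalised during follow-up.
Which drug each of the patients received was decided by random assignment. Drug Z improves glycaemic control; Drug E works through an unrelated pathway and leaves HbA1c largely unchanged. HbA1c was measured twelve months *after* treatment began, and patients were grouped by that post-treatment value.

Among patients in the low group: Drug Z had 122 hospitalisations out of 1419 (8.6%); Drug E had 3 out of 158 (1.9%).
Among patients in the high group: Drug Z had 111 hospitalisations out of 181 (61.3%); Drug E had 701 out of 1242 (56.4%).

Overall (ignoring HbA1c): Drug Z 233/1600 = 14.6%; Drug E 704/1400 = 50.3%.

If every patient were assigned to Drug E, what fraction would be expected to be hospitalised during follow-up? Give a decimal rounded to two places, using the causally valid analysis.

0.50

Stratifying would compare drugs among patients the drugs themselves sorted into HbA1c groups — a form of selection on an intermediate. The unconditioned pooled rates give the total causal effect.
So P(outcome | do(Drug E)) is just the pooled rate for Drug E: 704/1400 = 0.503.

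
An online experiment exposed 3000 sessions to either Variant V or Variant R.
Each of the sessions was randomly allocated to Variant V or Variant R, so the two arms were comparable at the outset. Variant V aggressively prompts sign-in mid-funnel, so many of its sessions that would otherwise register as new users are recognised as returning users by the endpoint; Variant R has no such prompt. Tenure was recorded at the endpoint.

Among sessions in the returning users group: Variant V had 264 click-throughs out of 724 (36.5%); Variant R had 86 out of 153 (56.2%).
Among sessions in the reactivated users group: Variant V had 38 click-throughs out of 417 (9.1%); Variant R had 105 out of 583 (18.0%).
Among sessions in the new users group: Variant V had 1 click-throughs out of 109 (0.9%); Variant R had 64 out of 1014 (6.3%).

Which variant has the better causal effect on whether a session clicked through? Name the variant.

User tenure here is a post-treatment variable shaped by the variant; conditioning on it would introduce bias rather than remove it. The overall comparison is the causal one.
Pooled: Variant V 24.2% vs Variant R 14.6%; Variant V is higher overall.

Variant V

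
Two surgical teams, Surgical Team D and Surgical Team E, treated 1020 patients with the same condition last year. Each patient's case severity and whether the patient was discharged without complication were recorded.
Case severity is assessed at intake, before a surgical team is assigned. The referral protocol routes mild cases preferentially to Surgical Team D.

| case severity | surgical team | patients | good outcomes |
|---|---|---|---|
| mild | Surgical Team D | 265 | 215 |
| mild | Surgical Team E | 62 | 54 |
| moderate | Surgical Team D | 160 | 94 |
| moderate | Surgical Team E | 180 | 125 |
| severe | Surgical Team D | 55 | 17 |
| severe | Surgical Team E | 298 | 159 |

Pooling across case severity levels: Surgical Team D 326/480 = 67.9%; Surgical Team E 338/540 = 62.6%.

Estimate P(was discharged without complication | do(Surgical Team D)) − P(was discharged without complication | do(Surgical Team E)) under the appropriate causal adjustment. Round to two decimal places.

-0.13

The imbalance in case severity arose from how patients were allocated, not from anything the surgical team did; and case severity independently affects the outcome. The pooled gap is confounded — condition on case severity.
Adjusting over the population distribution of case severity: 0.321·(0.811−0.871) + 0.333·(0.588−0.694) + 0.346·(0.309−0.534) = -0.132.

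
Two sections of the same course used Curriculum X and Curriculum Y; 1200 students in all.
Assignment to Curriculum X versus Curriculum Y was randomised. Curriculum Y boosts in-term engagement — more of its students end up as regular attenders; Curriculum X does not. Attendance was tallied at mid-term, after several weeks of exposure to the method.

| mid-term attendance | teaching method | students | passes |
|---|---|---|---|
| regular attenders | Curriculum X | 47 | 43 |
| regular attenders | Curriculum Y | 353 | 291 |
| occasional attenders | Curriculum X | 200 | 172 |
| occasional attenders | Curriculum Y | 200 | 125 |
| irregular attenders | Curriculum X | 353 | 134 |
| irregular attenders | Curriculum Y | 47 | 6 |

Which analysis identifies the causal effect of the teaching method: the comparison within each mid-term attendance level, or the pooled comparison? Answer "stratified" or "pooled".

pooled

Because the teaching method influences mid-term attendance, mid-term attendance is a post-treatment mediator, not a confounder. Stratifying on it would bias the estimate; the causal effect is the crude pooled difference.
Pooled: Curriculum X 58.2% vs Curriculum Y 70.3%; Curriculum Y is higher overall.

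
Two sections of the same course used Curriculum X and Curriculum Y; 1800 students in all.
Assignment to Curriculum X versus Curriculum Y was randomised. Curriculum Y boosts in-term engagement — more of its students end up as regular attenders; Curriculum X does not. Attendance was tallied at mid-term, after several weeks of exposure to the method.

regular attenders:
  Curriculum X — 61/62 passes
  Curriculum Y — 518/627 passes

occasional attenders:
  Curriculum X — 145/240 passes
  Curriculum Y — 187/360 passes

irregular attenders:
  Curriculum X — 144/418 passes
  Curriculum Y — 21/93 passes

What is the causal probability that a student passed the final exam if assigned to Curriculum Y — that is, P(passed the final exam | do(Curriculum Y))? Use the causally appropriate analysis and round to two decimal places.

Mid-term attendance here is a post-treatment variable shaped by the teaching method; conditioning on it would introduce bias rather than remove it. The overall comparison is the causal one.
So P(outcome | do(Curriculum Y)) is just the pooled rate for Curriculum Y: 726/1080 = 0.672.

0.67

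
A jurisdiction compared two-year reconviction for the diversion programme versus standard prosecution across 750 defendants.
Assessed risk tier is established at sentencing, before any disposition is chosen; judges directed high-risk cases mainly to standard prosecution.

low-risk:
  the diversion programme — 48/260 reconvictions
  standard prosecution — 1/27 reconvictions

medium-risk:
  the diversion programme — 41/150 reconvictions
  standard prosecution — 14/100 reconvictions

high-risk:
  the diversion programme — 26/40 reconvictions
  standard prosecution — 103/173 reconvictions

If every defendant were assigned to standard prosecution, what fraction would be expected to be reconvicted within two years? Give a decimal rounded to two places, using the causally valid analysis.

Here assessed risk tier is a common cause — it drives both which disposition a case falls under and the outcome. The crude comparison mixes populations; the stratum-specific rates are the causally relevant ones.
Standardising standard prosecution to the population assessed risk tier mix: 0.383·1/27 + 0.333·14/100 + 0.284·103/173 = 0.230.

0.23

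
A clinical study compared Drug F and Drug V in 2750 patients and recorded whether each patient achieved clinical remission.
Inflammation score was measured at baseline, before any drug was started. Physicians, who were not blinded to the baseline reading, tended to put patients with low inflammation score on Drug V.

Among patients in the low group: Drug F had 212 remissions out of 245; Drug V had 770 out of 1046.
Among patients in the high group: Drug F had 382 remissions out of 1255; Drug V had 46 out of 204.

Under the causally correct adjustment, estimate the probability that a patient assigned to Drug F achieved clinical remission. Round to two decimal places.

Here inflammation score is a common cause — it drives both which drug a case falls under and the outcome. The crude comparison mixes populations; the stratum-specific rates are the causally relevant ones.
Standardising Drug F to the population inflammation score mix: 0.469·212/245 + 0.531·382/1255 = 0.568.

0.57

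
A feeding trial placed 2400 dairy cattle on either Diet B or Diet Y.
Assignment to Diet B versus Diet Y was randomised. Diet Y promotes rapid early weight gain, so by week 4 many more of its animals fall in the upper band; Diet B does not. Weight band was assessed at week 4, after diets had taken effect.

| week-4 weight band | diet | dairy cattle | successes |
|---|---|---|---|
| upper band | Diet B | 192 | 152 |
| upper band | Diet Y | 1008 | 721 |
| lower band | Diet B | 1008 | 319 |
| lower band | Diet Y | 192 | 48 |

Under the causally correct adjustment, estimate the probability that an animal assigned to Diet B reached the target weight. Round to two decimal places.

0.39

The week-4 weight band-specific comparison favours Diet B throughout, but the pooled figures favour Diet Y. The question is whether to condition on week-4 weight band.
Week-4 weight band here is a post-treatment variable shaped by the diet; conditioning on it would introduce bias rather than remove it. The overall comparison is the causal one.
So P(outcome | do(Diet B)) is just the pooled rate for Diet B: 471/1200 = 0.393.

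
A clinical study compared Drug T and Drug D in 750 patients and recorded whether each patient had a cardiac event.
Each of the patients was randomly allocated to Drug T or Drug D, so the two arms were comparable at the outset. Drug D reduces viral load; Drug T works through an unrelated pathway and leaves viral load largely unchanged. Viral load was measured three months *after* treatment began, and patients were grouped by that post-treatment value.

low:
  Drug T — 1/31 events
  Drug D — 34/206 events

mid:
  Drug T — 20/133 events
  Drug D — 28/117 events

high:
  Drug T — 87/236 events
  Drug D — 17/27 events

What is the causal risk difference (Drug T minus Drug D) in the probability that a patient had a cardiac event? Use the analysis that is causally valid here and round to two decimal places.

+0.04

The distribution of viral load is itself part of what the drug does — it is an intermediate outcome. Holding it fixed would remove that part of the effect; the total effect is the pooled difference.
The causal difference is the pooled difference: 0.270 − 0.226 = +0.044.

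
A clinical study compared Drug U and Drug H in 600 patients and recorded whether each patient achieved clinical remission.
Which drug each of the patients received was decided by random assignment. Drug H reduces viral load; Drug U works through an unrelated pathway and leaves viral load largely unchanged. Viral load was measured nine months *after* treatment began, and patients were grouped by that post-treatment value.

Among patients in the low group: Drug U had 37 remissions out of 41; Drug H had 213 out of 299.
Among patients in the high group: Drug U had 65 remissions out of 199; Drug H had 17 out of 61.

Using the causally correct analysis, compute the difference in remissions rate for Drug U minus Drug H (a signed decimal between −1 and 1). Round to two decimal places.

The distribution of viral load is itself part of what the drug does — it is an intermediate outcome. Holding it fixed would remove that part of the effect; the total effect is the pooled difference.
The causal difference is the pooled difference: 0.425 − 0.639 = -0.214.

-0.21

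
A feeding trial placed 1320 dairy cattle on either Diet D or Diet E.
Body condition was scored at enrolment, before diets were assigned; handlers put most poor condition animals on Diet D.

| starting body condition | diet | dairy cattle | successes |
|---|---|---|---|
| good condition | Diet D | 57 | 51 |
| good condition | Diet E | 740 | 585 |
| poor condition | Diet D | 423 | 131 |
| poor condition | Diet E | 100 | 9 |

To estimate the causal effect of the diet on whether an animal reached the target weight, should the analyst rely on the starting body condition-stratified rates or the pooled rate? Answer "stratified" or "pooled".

Nothing the diet does changes starting body condition; the imbalance is an allocation artefact. With starting body condition also predicting the outcome, the pooled figure is confounded, and the within-stratum comparison is the causal one.
Within each level — good condition: 89.5% vs 79.1%; poor condition: 31.0% vs 9.0% — Diet D is higher every time.

stratified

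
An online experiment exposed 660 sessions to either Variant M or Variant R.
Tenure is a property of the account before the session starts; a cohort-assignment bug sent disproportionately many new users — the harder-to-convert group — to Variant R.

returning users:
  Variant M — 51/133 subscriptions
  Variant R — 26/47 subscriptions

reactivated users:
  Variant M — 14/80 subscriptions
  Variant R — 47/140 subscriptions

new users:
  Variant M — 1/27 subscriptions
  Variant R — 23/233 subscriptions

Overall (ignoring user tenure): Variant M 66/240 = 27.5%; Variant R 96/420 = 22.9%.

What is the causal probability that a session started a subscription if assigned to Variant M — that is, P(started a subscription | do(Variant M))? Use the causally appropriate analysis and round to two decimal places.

0.18

The user tenure-specific comparison favours Variant R throughout, but the pooled figures favour Variant M. The question is whether to condition on user tenure.
The imbalance in user tenure arose from how sessions were allocated, not from anything the variant did; and user tenure independently affects the outcome. The pooled gap is confounded — condition on user tenure.
Standardising Variant M to the population user tenure mix: 0.273·51/133 + 0.333·14/80 + 0.394·1/27 = 0.178.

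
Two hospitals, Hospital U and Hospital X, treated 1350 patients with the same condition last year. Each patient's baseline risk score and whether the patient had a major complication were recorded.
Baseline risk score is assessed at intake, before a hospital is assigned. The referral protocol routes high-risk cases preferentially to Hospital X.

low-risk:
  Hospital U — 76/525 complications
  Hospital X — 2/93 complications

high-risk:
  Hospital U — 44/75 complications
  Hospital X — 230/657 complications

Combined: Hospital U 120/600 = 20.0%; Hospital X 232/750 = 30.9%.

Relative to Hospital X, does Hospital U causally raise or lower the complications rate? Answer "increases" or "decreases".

Baseline risk score is set before the hospital has any effect — it is not caused by the hospital — and it independently drives the outcome. That makes it a confounder, so the causal comparison is within baseline risk score levels.
Within each level — low-risk: 14.5% vs 2.2%; high-risk: 58.7% vs 35.0% — Hospital X is lower every time.

increases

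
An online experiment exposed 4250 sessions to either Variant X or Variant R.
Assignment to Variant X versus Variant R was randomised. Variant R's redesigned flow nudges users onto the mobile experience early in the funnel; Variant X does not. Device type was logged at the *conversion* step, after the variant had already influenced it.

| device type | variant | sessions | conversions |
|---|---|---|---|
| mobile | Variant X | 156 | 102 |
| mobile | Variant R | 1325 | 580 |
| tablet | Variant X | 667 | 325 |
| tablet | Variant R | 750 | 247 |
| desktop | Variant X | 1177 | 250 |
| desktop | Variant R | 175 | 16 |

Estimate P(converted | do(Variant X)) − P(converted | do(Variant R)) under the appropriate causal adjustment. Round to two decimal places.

Device type lies on the pathway variant → device type → outcome, so adjusting for it blocks the indirect effect. For the total causal effect of variant, use the unadjusted pooled rates.
The causal difference is the pooled difference: 0.339 − 0.375 = -0.036.

-0.04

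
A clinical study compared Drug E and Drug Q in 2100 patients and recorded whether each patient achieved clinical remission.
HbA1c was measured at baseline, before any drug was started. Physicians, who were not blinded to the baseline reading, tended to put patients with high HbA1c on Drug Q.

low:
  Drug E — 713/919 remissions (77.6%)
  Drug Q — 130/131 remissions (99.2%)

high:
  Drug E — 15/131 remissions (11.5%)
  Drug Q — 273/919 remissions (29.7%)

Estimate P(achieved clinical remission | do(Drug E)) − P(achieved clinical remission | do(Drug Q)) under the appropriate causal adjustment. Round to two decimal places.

-0.20

HbA1c is set before the drug has any effect — it is not caused by the drug — and it independently drives the outcome. That makes it a confounder, so the causal comparison is within HbA1c levels.
Adjusting over the population distribution of HbA1c: 0.500·(0.776−0.992) + 0.500·(0.115−0.297) = -0.200.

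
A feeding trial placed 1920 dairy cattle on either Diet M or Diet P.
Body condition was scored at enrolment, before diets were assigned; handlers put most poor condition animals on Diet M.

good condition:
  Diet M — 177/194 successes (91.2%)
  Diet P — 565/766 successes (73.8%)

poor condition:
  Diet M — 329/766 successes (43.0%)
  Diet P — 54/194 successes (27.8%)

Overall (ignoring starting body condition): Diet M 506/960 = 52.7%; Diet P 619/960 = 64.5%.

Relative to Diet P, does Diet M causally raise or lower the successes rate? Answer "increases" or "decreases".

increases

Within every starting body condition level Diet M has the higher rate, yet pooled Diet P does — Simpson's reversal.
Here starting body condition is a common cause — it drives both which diet a case falls under and the outcome. The crude comparison mixes populations; the stratum-specific rates are the causally relevant ones.
Within each level — good condition: 91.2% vs 73.8%; poor condition: 43.0% vs 27.8% — Diet M is higher every time.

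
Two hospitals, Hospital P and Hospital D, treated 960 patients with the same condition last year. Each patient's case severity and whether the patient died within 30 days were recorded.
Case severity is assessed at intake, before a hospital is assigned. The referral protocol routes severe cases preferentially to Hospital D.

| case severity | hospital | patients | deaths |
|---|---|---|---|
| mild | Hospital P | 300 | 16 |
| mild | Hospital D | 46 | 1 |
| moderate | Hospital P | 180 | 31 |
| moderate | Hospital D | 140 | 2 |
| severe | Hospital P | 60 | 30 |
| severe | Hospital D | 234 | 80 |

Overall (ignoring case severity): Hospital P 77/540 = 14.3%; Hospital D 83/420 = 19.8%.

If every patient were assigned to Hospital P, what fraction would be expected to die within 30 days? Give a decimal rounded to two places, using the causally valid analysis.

0.23

Hospital D is lower inside every case severity stratum but Hospital P is lower in aggregate. Whether to stratify depends on how case severity relates to the hospital.
Case severity differs across hospitals for reasons unrelated to any effect of the hospital itself, and it separately predicts the outcome — a classic confounder. We must compare within case severity levels.
Standardising Hospital P to the population case severity mix: 0.360·16/300 + 0.333·31/180 + 0.306·30/60 = 0.230.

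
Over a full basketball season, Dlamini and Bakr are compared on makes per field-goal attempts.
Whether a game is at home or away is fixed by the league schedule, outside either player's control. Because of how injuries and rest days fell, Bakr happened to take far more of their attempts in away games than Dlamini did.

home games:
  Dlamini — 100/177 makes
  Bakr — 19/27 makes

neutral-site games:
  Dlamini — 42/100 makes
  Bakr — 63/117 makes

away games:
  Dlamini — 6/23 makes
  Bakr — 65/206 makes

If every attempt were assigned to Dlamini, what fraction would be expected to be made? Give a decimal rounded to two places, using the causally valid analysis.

0.41

The imbalance in game venue arose from how field-goal attempts were allocated, not from anything the player did; and game venue independently affects the outcome. The pooled gap is confounded — condition on game venue.
Standardising Dlamini to the population game venue mix: 0.314·100/177 + 0.334·42/100 + 0.352·6/23 = 0.409.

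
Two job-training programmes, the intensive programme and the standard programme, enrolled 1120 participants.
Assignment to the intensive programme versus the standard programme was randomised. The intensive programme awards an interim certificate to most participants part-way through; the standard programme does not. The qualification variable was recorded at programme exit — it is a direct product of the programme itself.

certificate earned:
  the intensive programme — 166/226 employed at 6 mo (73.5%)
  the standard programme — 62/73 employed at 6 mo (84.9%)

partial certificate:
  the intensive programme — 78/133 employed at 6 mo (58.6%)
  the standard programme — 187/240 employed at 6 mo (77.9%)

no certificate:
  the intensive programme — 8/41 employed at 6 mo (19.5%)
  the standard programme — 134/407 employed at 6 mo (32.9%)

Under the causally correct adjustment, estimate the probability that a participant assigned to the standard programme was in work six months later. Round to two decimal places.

Qualification attained during the programme lies on the pathway programme → qualification attained during the programme → outcome, so adjusting for it blocks the indirect effect. For the total causal effect of programme, use the unadjusted pooled rates.
So P(outcome | do(the standard programme)) is just the pooled rate for the standard programme: 383/720 = 0.532.

0.53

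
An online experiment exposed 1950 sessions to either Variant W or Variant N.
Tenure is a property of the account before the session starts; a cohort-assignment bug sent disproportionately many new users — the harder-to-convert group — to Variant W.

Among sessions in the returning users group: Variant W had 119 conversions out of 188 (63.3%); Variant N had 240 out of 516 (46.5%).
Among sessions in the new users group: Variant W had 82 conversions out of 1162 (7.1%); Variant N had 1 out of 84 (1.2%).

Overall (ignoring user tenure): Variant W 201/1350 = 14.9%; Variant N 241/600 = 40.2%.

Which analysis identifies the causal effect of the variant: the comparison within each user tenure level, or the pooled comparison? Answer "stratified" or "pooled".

stratified

User tenure differs across variants for reasons unrelated to any effect of the variant itself, and it separately predicts the outcome — a classic confounder. We must compare within user tenure levels.
Within each level — returning users: 63.3% vs 46.5%; new users: 7.1% vs 1.2% — Variant W is higher every time.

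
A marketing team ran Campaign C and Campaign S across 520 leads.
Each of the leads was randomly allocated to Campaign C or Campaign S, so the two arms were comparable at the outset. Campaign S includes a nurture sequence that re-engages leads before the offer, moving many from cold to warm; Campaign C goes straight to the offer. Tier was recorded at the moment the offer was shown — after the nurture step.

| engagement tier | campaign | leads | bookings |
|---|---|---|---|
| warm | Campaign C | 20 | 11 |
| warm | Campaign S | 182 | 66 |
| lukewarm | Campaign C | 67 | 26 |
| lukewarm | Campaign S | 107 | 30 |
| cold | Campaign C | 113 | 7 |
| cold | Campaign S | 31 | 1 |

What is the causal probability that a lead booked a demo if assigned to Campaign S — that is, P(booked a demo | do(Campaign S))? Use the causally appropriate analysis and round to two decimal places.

0.30

Within every engagement tier level Campaign C has the higher rate, yet pooled Campaign S does — Simpson's reversal.
Because the campaign influences engagement tier, engagement tier is a post-treatment mediator, not a confounder. Stratifying on it would bias the estimate; the causal effect is the crude pooled difference.
So P(outcome | do(Campaign S)) is just the pooled rate for Campaign S: 97/320 = 0.303.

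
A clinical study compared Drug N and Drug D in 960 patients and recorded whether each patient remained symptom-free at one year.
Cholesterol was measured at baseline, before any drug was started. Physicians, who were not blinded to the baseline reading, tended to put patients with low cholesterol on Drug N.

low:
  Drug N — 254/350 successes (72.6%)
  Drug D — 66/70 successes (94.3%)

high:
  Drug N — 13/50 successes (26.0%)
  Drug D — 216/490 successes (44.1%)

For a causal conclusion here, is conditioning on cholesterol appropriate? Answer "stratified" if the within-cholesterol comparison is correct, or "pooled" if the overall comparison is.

stratified

Nothing the drug does changes cholesterol; the imbalance is an allocation artefact. With cholesterol also predicting the outcome, the pooled figure is confounded, and the within-stratum comparison is the causal one.
Within each level — low: 72.6% vs 94.3%; high: 26.0% vs 44.1% — Drug D is higher every time.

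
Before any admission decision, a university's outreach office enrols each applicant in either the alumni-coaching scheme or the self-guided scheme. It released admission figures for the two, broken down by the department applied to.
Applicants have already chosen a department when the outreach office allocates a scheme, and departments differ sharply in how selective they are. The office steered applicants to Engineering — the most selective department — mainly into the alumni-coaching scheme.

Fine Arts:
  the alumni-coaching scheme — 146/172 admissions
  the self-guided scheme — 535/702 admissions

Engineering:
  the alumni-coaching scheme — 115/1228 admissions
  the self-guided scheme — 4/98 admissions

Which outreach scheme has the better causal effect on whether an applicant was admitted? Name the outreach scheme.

Within every department level the alumni-coaching scheme has the higher rate, yet pooled the self-guided scheme does — Simpson's reversal.
Department is set before the outreach scheme has any effect — it is not caused by the outreach scheme — and it independently drives the outcome. That makes it a confounder, so the causal comparison is within department levels.
Within each level — Fine Arts: 84.9% vs 76.2%; Engineering: 9.4% vs 4.1% — the alumni-coaching scheme is higher every time.

the alumni-coaching scheme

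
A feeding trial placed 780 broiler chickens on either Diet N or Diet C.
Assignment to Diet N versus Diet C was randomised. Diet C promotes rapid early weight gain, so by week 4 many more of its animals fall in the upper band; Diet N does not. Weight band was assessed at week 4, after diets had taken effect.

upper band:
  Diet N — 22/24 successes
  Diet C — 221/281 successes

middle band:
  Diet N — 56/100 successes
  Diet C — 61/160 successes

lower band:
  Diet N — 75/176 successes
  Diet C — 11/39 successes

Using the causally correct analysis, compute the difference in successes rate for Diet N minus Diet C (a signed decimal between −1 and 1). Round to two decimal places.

-0.10

The stratified and pooled comparisons disagree (Diet N wins within each week-4 weight band; Diet C wins overall), so the answer turns on the causal role of week-4 weight band.
Week-4 weight band is downstream of the diet. One should not condition on a consequence of treatment, so the overall rates are the right comparison.
The causal difference is the pooled difference: 0.510 − 0.610 = -0.100.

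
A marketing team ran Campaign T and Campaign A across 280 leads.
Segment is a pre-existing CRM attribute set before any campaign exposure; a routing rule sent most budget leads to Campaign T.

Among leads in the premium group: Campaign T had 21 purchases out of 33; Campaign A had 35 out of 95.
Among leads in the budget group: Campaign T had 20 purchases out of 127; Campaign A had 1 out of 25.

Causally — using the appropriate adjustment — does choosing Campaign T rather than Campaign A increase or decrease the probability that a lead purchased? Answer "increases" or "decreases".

increases

Within every customer segment level Campaign T has the higher rate, yet pooled Campaign A does — Simpson's reversal.
Customer segment is set before the campaign has any effect — it is not caused by the campaign — and it independently drives the outcome. That makes it a confounder, so the causal comparison is within customer segment levels.
Within each level — premium: 63.6% vs 36.8%; budget: 15.7% vs 4.0% — Campaign T is higher every time.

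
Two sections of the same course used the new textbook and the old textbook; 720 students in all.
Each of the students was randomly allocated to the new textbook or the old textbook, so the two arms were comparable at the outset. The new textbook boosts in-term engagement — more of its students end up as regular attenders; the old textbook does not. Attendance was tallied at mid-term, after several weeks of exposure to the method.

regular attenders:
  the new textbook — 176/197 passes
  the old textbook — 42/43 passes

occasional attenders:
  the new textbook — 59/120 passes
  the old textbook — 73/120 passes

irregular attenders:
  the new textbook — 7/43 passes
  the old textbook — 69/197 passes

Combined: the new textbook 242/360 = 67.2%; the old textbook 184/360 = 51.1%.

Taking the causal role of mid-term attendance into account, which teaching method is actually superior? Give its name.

The distribution of mid-term attendance is itself part of what the teaching method does — it is an intermediate outcome. Holding it fixed would remove that part of the effect; the total effect is the pooled difference.
Pooled: the new textbook 67.2% vs the old textbook 51.1%; the new textbook is higher overall.

the new textbook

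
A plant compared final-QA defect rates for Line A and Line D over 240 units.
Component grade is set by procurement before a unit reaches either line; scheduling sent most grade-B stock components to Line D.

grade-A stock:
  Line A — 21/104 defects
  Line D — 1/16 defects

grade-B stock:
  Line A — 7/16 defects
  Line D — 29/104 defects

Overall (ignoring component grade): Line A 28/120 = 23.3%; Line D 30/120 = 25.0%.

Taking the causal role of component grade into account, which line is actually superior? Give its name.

Since component grade is a pre-existing factor (not a product of the line) and it affects the outcome on its own, it is a confounder. The stratified rates, not the pooled rate, identify the causal effect.
Within each level — grade-A stock: 20.2% vs 6.2%; grade-B stock: 43.8% vs 27.9% — Line D is lower every time.

Line D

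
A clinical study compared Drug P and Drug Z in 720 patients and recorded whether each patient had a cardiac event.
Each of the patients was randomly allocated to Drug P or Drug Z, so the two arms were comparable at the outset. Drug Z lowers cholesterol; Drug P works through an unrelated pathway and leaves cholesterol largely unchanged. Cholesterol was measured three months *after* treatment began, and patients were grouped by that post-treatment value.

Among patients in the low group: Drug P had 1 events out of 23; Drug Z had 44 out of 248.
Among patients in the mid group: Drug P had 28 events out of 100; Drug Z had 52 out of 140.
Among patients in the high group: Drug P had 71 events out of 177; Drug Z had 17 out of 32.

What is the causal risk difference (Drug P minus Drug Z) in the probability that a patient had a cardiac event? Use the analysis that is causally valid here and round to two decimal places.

Cholesterol is recorded after the drug and is itself shifted by it — it sits on the causal path from drug to outcome. Conditioning on a mediator would strip out part of the effect we want; the pooled comparison gives the total causal effect.
The causal difference is the pooled difference: 0.333 − 0.269 = +0.064.

+0.06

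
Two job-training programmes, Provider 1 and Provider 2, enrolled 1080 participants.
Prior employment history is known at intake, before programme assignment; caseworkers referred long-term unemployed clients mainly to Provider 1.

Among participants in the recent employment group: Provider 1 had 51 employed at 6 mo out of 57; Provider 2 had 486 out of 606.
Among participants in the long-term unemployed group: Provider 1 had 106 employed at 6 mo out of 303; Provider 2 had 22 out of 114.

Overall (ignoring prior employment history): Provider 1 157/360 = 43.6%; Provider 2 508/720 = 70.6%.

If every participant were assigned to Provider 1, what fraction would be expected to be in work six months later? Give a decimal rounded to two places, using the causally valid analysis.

Prior employment history is set before the programme has any effect — it is not caused by the programme — and it independently drives the outcome. That makes it a confounder, so the causal comparison is within prior employment history levels.
Standardising Provider 1 to the population prior employment history mix: 0.614·51/57 + 0.386·106/303 = 0.684.

0.68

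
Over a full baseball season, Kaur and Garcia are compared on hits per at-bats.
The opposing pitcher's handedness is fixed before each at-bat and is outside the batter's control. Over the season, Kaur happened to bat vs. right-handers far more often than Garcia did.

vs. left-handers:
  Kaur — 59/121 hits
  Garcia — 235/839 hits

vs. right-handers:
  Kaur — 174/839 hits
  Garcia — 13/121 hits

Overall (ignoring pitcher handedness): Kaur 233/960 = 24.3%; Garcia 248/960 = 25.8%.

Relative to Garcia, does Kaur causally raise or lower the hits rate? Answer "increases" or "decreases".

increases

The imbalance in pitcher handedness arose from how at-bats were allocated, not from anything the player did; and pitcher handedness independently affects the outcome. The pooled gap is confounded — condition on pitcher handedness.
Within each level — vs. left-handers: 48.8% vs 28.0%; vs. right-handers: 20.7% vs 10.7% — Kaur is higher every time.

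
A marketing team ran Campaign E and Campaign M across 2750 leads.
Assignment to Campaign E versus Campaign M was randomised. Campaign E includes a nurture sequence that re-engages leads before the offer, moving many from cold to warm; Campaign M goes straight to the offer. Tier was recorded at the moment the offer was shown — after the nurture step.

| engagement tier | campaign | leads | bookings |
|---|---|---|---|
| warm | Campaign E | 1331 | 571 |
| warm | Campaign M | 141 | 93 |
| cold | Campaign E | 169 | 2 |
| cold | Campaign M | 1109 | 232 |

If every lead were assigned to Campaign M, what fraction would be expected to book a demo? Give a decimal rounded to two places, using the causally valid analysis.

0.26

Campaign M is higher inside every engagement tier stratum but Campaign E is higher in aggregate. Whether to stratify depends on how engagement tier relates to the campaign.
Engagement tier here is a post-treatment variable shaped by the campaign; conditioning on it would introduce bias rather than remove it. The overall comparison is the causal one.
So P(outcome | do(Campaign M)) is just the pooled rate for Campaign M: 325/1250 = 0.260.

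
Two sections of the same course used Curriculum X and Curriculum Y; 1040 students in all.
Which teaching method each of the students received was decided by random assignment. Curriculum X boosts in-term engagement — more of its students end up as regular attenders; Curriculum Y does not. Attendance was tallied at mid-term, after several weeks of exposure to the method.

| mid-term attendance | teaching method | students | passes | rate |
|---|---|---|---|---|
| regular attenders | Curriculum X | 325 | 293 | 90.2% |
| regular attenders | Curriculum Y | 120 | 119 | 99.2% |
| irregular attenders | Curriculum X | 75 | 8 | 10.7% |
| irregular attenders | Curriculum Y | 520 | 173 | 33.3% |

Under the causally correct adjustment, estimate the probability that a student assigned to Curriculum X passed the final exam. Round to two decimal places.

The mid-term attendance-specific comparison favours Curriculum Y throughout, but the pooled figures favour Curriculum X. The question is whether to condition on mid-term attendance.
Mid-term attendance lies on the pathway teaching method → mid-term attendance → outcome, so adjusting for it blocks the indirect effect. For the total causal effect of teaching method, use the unadjusted pooled rates.
So P(outcome | do(Curriculum X)) is just the pooled rate for Curriculum X: 301/400 = 0.752.

0.75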